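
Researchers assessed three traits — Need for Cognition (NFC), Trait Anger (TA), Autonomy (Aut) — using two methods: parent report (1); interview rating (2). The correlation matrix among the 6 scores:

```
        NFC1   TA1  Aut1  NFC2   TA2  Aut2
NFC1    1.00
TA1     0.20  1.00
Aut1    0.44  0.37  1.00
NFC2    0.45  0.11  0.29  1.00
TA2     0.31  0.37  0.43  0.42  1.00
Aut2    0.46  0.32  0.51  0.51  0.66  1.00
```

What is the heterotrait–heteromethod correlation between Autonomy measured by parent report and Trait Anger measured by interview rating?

Different traits and methods: r(Aut1, TA2) = 0.43.

0.43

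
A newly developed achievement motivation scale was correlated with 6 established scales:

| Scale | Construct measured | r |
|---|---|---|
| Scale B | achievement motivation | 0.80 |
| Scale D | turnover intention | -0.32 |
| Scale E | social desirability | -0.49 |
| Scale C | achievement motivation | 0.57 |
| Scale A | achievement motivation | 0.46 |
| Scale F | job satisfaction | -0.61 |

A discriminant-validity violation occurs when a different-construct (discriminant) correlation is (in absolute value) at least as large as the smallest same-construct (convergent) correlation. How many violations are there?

2

Convergent (same construct = achievement motivation): Scale B, Scale C, Scale A.
Smallest convergent = 0.46. Discriminant |r|: 0.32, 0.49, 0.61; count ≥ 0.46 → 2.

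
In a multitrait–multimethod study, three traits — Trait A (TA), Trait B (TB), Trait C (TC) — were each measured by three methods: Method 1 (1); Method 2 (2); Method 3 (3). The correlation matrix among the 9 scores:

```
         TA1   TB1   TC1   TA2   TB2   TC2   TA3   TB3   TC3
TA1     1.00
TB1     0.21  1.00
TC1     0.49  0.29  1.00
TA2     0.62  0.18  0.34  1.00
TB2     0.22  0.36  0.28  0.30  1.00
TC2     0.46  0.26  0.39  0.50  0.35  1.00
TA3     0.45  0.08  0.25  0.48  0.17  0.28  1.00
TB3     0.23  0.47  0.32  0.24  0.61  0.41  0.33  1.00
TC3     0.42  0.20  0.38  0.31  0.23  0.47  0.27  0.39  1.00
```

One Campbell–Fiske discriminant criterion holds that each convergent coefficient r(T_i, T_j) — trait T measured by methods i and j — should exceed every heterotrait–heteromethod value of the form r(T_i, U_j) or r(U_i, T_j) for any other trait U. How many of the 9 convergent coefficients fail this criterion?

2

Checking each validity diagonal entry against its comparison values:
TA (methods 1·2): 0.62 vs {0.22, 0.18, 0.46, 0.34} → pass.
TA (methods 1·3): 0.45 vs {0.23, 0.08, 0.42, 0.25} → pass.
TA (methods 2·3): 0.48 vs {0.24, 0.17, 0.31, 0.28} → pass.
TB (methods 1·2): 0.36 vs {0.18, 0.22, 0.26, 0.28} → pass.
TB (methods 1·3): 0.47 vs {0.08, 0.23, 0.20, 0.32} → pass.
TB (methods 2·3): 0.61 vs {0.17, 0.24, 0.23, 0.41} → pass.
TC (methods 1·2): 0.39 vs {0.34, 0.46, 0.28, 0.26} → fail.
TC (methods 1·3): 0.38 vs {0.25, 0.42, 0.32, 0.20} → fail.
TC (methods 2·3): 0.47 vs {0.28, 0.31, 0.41, 0.23} → pass.
2 of 9 fail.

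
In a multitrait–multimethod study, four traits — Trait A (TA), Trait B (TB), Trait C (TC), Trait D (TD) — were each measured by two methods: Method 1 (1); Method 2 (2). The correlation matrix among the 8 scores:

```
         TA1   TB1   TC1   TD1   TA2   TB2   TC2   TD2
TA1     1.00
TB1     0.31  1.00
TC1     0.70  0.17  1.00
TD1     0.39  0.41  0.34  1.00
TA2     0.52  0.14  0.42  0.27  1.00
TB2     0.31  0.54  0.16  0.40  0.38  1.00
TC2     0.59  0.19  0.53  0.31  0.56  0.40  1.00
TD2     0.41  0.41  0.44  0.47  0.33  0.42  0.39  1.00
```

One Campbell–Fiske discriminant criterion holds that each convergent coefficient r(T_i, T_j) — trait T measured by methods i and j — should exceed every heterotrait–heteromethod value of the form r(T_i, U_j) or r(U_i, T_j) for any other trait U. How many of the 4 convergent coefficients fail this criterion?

Checking each validity diagonal entry against its comparison values:
TA (methods 1·2): 0.52 vs {0.31, 0.14, 0.59, 0.42, 0.41, 0.27} → fail.
TB (methods 1·2): 0.54 vs {0.14, 0.31, 0.19, 0.16, 0.41, 0.40} → pass.
TC (methods 1·2): 0.53 vs {0.42, 0.59, 0.16, 0.19, 0.44, 0.31} → fail.
TD (methods 1·2): 0.47 vs {0.27, 0.41, 0.40, 0.41, 0.31, 0.44} → pass.
2 of 4 fail.

2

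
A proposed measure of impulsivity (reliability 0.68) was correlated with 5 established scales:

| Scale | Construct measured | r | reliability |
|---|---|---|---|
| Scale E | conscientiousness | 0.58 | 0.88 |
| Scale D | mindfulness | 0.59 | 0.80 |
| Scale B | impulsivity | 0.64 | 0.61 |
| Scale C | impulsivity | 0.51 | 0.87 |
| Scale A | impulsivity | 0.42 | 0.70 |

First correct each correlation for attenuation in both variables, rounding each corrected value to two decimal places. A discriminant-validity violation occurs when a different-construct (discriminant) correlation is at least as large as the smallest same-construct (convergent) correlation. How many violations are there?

2

Disattenuated r (r / √(r_scale · r_new)):
  Scale E (disc): 0.58 / √(0.88·0.68) = 0.75
  Scale D (disc): 0.59 / √(0.80·0.68) = 0.80
  Scale B (conv): 0.64 / √(0.61·0.68) = 0.99
  Scale C (conv): 0.51 / √(0.87·0.68) = 0.66
  Scale A (conv): 0.42 / √(0.70·0.68) = 0.61
Smallest convergent = 0.61. Discriminant values: 0.75, 0.80; count ≥ 0.61 → 2.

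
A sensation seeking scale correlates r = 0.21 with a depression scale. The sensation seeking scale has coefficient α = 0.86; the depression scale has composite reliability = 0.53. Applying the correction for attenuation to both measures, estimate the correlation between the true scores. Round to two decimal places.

0.31

r_true = r_obs / √(r_xx · r_yy) = 0.21 / √(0.86 × 0.53) = 0.21 / √0.4558 = 0.21 / 0.6751 ≈ 0.31.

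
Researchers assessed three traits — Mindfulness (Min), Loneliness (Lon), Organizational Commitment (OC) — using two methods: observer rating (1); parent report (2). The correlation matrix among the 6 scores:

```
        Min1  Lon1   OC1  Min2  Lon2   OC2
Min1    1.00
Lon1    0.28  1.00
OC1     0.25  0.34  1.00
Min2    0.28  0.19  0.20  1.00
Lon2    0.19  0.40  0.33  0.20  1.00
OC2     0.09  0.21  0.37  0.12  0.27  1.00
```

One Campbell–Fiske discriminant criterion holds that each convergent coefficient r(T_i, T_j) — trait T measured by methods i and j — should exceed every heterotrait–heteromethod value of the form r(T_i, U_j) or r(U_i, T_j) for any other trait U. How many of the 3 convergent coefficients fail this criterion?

0

Convergent coefficients and their comparison sets:
Min (methods 1·2): 0.28 vs {0.19, 0.19, 0.09, 0.20} → pass.
Lon (methods 1·2): 0.40 vs {0.19, 0.19, 0.21, 0.33} → pass.
OC (methods 1·2): 0.37 vs {0.20, 0.09, 0.33, 0.21} → pass.
0 of 3 fail.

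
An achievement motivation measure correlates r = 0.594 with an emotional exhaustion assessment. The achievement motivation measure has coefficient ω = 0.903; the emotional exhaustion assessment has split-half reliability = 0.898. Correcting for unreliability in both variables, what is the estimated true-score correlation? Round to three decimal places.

0.660

r_true = r_obs / √(r_xx · r_yy) = 0.594 / √(0.903 × 0.898) = 0.594 / √0.810894 = 0.594 / 0.9005 ≈ 0.660.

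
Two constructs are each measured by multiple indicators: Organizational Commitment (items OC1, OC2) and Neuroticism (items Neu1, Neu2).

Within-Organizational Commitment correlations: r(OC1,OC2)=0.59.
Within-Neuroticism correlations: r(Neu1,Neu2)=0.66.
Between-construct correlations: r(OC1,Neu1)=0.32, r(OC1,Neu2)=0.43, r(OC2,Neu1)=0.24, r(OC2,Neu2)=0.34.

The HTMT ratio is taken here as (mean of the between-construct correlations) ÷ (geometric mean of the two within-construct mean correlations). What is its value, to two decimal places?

0.53

Mean heterotrait r = 1.33/4 = 0.3325.
Mean within-OC = 0.59/1 = 0.5900; mean within-Neu = 0.66/1 = 0.6600.
Geometric mean = √(0.5900 × 0.6600) = 0.6240.
HTMT = 0.3325 / 0.6240 = 0.53.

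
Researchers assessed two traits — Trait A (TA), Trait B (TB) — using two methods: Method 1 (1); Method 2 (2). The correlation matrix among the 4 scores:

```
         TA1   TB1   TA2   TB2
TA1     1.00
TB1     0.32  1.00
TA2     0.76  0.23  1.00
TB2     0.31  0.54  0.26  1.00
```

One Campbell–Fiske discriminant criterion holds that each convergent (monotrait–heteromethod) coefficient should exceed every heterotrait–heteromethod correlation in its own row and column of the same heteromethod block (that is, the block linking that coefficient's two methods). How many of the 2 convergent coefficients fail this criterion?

0

Convergent coefficients and their comparison sets:
TA (methods 1·2): 0.76 vs {0.31, 0.23} → pass.
TB (methods 1·2): 0.54 vs {0.23, 0.31} → pass.
0 of 2 fail.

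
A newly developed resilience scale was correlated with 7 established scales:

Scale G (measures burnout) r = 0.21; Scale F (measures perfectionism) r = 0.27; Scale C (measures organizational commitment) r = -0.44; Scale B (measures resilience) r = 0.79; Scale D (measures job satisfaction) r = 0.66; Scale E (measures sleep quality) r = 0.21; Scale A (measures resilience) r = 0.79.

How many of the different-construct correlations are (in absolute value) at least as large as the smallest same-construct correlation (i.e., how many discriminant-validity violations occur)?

0

Convergent (same construct = resilience): Scale B, Scale A.
Smallest convergent = 0.79. Discriminant |r|: 0.21, 0.27, 0.44, 0.66, 0.21; count ≥ 0.79 → 0.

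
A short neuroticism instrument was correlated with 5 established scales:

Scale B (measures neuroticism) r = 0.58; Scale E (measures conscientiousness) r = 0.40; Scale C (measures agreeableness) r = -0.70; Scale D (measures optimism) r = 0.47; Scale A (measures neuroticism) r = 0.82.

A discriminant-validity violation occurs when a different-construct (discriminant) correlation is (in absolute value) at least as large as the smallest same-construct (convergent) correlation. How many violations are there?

Convergent (same construct = neuroticism): Scale B, Scale A.
Smallest convergent = 0.58. Discriminant |r|: 0.40, 0.70, 0.47; count ≥ 0.58 → 1.

1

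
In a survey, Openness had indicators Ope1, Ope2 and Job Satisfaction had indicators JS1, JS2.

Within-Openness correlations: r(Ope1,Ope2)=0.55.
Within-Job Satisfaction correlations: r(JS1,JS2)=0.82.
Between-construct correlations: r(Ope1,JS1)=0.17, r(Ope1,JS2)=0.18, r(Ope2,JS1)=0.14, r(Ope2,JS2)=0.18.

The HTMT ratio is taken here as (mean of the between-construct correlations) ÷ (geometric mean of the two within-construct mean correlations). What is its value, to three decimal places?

Between-construct mean = 0.67/4 = 0.1675.
Mean within-Ope = 0.55/1 = 0.5500; mean within-JS = 0.82/1 = 0.8200.
Geometric mean = √(0.5500 × 0.8200) = 0.6716.
HTMT = 0.1675 / 0.6716 = 0.249.

0.249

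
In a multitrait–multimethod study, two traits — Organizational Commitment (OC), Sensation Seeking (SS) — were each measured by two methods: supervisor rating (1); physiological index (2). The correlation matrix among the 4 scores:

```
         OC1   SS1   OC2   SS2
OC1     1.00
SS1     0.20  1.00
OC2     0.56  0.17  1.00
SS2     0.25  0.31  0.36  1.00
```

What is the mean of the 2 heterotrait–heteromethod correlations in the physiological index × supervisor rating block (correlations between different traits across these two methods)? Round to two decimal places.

0.21

HTHM values (method 2 × method 1): 0.17, 0.25; mean = 0.42/2 = 0.21.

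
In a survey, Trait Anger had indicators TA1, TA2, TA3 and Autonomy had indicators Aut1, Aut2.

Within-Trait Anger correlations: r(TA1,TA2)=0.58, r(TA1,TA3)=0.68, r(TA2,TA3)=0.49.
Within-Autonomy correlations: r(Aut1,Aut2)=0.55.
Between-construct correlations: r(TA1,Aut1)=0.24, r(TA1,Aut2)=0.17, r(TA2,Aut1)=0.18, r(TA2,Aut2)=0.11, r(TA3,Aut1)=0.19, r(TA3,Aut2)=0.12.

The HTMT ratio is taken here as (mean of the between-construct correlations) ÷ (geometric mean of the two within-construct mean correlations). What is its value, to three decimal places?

0.297

Mean between = 1.01/6 = 0.1683.
Mean within-TA = 1.75/3 = 0.5833; mean within-Aut = 0.55/1 = 0.5500.
Geometric mean = √(0.5833 × 0.5500) = 0.5664.
HTMT = 0.1683 / 0.5664 = 0.297.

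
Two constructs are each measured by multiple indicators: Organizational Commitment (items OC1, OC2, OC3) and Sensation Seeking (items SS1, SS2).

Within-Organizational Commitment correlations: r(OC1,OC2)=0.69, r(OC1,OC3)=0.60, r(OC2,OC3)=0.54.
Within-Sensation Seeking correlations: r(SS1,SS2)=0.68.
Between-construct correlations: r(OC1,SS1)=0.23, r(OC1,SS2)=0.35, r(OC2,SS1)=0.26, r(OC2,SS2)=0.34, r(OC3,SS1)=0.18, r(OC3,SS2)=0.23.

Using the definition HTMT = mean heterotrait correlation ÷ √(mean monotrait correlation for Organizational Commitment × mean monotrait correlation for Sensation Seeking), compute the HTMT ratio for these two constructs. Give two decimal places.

Mean between = 1.59/6 = 0.2650.
Mean within-OC = 1.83/3 = 0.6100; mean within-SS = 0.68/1 = 0.6800.
Geometric mean = √(0.6100 × 0.6800) = 0.6440.
HTMT = 0.2650 / 0.6440 = 0.41.

0.41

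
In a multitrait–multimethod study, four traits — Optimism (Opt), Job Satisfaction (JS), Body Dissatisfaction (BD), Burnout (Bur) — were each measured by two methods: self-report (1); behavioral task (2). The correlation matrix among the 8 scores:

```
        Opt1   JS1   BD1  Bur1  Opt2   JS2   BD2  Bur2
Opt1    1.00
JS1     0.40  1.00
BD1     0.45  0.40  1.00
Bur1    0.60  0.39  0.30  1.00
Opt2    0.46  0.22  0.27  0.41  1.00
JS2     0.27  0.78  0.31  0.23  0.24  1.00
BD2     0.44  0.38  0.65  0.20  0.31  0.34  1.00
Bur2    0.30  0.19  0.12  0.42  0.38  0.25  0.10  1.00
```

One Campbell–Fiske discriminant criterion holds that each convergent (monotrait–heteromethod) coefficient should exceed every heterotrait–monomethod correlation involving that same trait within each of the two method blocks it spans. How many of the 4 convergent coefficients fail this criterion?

Each convergent coefficient versus the relevant comparison correlations:
Opt (methods 1·2): 0.46 vs {0.40, 0.24, 0.45, 0.31, 0.60, 0.38} → fail.
JS (methods 1·2): 0.78 vs {0.40, 0.24, 0.40, 0.34, 0.39, 0.25} → pass.
BD (methods 1·2): 0.65 vs {0.45, 0.31, 0.40, 0.34, 0.30, 0.10} → pass.
Bur (methods 1·2): 0.42 vs {0.60, 0.38, 0.39, 0.25, 0.30, 0.10} → fail.
2 of 4 fail.

2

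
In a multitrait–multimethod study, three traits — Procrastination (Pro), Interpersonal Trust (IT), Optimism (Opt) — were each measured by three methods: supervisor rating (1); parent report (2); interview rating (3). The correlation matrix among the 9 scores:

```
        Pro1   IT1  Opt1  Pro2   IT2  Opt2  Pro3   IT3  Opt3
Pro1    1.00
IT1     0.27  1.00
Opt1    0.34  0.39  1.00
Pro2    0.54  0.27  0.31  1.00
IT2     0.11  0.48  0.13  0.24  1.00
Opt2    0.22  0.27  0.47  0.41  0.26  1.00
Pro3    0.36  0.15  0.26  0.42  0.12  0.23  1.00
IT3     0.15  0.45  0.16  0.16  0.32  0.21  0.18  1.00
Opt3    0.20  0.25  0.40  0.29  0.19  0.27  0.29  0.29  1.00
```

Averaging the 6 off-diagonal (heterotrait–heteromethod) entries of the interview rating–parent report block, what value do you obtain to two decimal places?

0.20

HTHM values (method 3 × method 2): 0.12, 0.23, 0.16, 0.21, 0.29, 0.19; mean = 1.20/6 = 0.20.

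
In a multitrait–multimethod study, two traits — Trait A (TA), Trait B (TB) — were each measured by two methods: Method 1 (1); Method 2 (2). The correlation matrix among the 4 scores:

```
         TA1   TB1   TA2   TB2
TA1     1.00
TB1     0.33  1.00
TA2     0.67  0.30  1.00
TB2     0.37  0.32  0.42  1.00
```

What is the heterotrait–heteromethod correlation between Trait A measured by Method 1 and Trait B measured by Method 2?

Different traits and methods: r(TA1, TB2) = 0.37.

0.37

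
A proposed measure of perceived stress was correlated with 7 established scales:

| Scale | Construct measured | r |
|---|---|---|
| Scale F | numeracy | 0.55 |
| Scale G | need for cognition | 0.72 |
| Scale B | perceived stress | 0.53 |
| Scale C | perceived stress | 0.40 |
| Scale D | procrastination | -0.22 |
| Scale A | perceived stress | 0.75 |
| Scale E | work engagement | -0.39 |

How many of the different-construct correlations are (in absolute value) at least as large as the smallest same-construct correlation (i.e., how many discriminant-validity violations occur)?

2

Convergent (same construct = perceived stress): Scale B, Scale C, Scale A.
Smallest convergent = 0.40. Discriminant |r|: 0.55, 0.72, 0.22, 0.39; count ≥ 0.40 → 2.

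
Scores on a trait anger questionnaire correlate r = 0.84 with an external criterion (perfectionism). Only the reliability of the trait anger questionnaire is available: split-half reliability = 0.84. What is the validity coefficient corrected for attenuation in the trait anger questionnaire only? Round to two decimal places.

Single correction: r_c = r_obs / √r_xx = 0.84 / √0.84 = 0.84 / 0.9165 ≈ 0.92.

0.92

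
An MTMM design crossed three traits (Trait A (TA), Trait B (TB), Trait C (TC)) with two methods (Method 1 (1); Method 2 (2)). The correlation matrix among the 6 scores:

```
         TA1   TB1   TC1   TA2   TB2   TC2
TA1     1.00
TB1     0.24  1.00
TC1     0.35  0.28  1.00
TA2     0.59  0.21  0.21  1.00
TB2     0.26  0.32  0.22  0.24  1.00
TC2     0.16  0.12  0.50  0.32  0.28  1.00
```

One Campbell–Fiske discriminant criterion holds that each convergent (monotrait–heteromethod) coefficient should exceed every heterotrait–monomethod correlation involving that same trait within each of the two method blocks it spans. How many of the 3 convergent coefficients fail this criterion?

0

Convergent coefficients and their comparison sets:
TA (methods 1·2): 0.59 vs {0.24, 0.24, 0.35, 0.32} → pass.
TB (methods 1·2): 0.32 vs {0.24, 0.24, 0.28, 0.28} → pass.
TC (methods 1·2): 0.50 vs {0.35, 0.32, 0.28, 0.28} → pass.
0 of 3 fail.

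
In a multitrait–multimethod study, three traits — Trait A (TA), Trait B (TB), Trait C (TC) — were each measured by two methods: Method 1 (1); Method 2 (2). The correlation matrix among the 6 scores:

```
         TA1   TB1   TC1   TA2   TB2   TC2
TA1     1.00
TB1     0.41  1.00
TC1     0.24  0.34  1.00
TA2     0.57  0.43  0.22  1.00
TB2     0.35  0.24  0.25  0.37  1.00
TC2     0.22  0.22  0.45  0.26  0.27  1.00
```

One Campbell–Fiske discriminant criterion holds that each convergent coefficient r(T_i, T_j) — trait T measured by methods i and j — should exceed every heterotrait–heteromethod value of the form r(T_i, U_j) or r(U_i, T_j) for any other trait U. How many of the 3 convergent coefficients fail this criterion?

Checking each validity diagonal entry against its comparison values:
TA (methods 1·2): 0.57 vs {0.35, 0.43, 0.22, 0.22} → pass.
TB (methods 1·2): 0.24 vs {0.43, 0.35, 0.22, 0.25} → fail.
TC (methods 1·2): 0.45 vs {0.22, 0.22, 0.25, 0.22} → pass.
1 of 3 fail.

1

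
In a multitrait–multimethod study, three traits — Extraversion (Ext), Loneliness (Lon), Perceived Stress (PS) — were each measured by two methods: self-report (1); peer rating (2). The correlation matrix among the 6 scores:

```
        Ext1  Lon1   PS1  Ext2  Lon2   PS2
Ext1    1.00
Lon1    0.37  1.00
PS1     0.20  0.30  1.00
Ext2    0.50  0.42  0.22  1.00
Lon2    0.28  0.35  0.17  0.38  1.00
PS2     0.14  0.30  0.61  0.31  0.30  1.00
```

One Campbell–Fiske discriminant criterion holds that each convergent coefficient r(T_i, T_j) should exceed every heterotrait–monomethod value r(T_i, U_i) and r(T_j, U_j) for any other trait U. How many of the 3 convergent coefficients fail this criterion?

Convergent coefficients and their comparison sets:
Ext (methods 1·2): 0.50 vs {0.37, 0.38, 0.20, 0.31} → pass.
Lon (methods 1·2): 0.35 vs {0.37, 0.38, 0.30, 0.30} → fail.
PS (methods 1·2): 0.61 vs {0.20, 0.31, 0.30, 0.30} → pass.
1 of 3 fail.

1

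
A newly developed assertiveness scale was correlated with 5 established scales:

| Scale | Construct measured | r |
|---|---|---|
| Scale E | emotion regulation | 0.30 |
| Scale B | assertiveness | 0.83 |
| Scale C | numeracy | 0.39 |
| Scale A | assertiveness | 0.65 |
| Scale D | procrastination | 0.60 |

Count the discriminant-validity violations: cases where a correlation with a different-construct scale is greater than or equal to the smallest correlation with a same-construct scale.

Convergent (same construct = assertiveness): Scale B, Scale A.
Smallest convergent = 0.65. Discriminant values: 0.30, 0.39, 0.60; count ≥ 0.65 → 0.

0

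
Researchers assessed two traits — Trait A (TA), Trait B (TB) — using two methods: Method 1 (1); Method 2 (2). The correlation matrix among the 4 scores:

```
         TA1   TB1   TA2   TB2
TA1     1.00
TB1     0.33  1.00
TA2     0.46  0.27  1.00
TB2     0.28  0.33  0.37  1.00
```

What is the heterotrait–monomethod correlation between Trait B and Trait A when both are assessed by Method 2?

Different traits, same method: r(TB2, TA2) = 0.37.

0.37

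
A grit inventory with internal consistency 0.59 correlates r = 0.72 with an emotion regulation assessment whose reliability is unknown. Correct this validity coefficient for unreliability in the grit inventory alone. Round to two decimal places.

0.94

Single correction: r_c = r_obs / √r_xx = 0.72 / √0.59 = 0.72 / 0.7681 ≈ 0.94.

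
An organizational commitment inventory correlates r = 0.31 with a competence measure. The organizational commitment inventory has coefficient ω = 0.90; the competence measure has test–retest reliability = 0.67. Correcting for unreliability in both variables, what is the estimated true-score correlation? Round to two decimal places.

r_true = r_obs / √(r_xx · r_yy) = 0.31 / √(0.90 × 0.67) = 0.31 / √0.6030 = 0.31 / 0.7765 ≈ 0.40.

0.40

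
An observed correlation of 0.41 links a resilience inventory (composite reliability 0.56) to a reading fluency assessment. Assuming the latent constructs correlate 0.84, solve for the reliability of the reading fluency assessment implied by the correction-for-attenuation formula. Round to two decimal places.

0.43

r_true = r_obs / √(r_xx · r_yy) ⇒ 0.84 = 0.41 / √(0.56 · r_yy).
√(0.56 · r_yy) = 0.41 / 0.84 = 0.4881; 0.56 · r_yy = 0.2382; r_yy = 0.2382 / 0.56 ≈ 0.43.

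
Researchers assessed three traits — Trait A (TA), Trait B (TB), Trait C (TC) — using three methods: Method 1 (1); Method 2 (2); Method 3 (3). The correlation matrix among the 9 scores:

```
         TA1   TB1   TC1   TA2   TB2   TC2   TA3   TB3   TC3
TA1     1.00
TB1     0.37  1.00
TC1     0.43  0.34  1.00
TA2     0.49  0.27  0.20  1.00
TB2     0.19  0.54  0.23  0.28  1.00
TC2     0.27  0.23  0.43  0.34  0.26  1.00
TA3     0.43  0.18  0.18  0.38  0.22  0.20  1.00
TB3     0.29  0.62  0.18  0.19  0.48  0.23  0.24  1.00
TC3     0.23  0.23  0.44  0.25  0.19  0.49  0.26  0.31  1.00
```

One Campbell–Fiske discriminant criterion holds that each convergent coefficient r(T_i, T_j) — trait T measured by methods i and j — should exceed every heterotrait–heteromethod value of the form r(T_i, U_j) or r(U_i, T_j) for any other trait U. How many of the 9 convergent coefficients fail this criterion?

Each convergent coefficient versus the relevant comparison correlations:
TA (methods 1·2): 0.49 vs {0.19, 0.27, 0.27, 0.20} → pass.
TA (methods 1·3): 0.43 vs {0.29, 0.18, 0.23, 0.18} → pass.
TA (methods 2·3): 0.38 vs {0.19, 0.22, 0.25, 0.20} → pass.
TB (methods 1·2): 0.54 vs {0.27, 0.19, 0.23, 0.23} → pass.
TB (methods 1·3): 0.62 vs {0.18, 0.29, 0.23, 0.18} → pass.
TB (methods 2·3): 0.48 vs {0.22, 0.19, 0.19, 0.23} → pass.
TC (methods 1·2): 0.43 vs {0.20, 0.27, 0.23, 0.23} → pass.
TC (methods 1·3): 0.44 vs {0.18, 0.23, 0.18, 0.23} → pass.
TC (methods 2·3): 0.49 vs {0.20, 0.25, 0.23, 0.19} → pass.
0 of 9 fail.

0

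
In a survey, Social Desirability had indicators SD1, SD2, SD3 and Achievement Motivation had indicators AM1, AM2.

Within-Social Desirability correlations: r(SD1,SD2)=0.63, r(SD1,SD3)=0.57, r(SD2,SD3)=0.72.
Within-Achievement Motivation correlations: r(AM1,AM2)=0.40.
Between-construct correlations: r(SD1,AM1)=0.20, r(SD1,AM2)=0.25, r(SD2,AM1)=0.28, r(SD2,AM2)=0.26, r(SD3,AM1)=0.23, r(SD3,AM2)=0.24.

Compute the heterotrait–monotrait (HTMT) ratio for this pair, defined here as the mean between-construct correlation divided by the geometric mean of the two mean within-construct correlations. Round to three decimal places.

Mean between = 1.46/6 = 0.2433.
Mean within-SD = 1.92/3 = 0.6400; mean within-AM = 0.40/1 = 0.4000.
Geometric mean = √(0.6400 × 0.4000) = 0.5060.
HTMT = 0.2433 / 0.5060 = 0.481.

0.481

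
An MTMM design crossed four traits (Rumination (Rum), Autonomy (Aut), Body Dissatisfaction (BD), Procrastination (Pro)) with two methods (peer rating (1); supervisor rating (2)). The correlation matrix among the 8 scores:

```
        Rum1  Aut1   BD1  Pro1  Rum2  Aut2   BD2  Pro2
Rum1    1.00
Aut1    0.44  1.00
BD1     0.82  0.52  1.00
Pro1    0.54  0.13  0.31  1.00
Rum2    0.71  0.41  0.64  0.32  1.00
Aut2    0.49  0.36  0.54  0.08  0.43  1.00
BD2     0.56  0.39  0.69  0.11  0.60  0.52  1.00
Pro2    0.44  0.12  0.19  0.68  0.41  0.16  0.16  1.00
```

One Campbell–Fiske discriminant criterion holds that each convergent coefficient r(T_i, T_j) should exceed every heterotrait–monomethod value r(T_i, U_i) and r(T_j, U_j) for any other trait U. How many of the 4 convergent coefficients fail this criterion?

Convergent coefficients and their comparison sets:
Rum (methods 1·2): 0.71 vs {0.44, 0.43, 0.82, 0.60, 0.54, 0.41} → fail.
Aut (methods 1·2): 0.36 vs {0.44, 0.43, 0.52, 0.52, 0.13, 0.16} → fail.
BD (methods 1·2): 0.69 vs {0.82, 0.60, 0.52, 0.52, 0.31, 0.16} → fail.
Pro (methods 1·2): 0.68 vs {0.54, 0.41, 0.13, 0.16, 0.31, 0.16} → pass.
3 of 4 fail.

3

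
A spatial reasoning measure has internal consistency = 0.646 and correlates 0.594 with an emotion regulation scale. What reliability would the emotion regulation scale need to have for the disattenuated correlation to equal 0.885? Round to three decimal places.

r_true = r_obs / √(r_xx · r_yy) ⇒ 0.885 = 0.594 / √(0.646 · r_yy).
√(0.646 · r_yy) = 0.594 / 0.885 = 0.6712; 0.646 · r_yy = 0.4505; r_yy = 0.4505 / 0.646 ≈ 0.697.

0.697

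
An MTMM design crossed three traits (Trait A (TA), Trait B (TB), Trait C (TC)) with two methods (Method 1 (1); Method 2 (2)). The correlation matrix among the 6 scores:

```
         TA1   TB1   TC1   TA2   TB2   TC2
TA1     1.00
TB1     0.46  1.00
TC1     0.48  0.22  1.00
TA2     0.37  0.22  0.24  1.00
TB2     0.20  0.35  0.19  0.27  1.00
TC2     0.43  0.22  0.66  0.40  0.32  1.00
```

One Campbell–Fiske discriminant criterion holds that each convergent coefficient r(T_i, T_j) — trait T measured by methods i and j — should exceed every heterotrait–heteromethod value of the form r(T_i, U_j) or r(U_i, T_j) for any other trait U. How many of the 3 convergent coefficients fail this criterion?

Each convergent coefficient versus the relevant comparison correlations:
TA (methods 1·2): 0.37 vs {0.20, 0.22, 0.43, 0.24} → fail.
TB (methods 1·2): 0.35 vs {0.22, 0.20, 0.22, 0.19} → pass.
TC (methods 1·2): 0.66 vs {0.24, 0.43, 0.19, 0.22} → pass.
1 of 3 fail.

1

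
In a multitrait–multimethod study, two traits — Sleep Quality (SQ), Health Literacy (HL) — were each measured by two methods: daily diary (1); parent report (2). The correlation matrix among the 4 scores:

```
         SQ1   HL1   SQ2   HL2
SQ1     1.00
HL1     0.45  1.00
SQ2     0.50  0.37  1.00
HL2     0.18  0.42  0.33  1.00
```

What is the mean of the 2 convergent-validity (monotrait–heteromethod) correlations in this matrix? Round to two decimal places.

Convergent values: 0.50, 0.42; mean = 0.92/2 = 0.46.

0.46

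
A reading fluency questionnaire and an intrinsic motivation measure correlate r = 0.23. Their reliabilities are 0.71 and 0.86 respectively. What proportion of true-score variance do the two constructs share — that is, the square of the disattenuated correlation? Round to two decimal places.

Disattenuated r = 0.23 / √(0.71 × 0.86) = 0.23 / 0.7814 = 0.2943.
Shared true-score variance = 0.2943² = 0.0866 ≈ 0.09.

0.09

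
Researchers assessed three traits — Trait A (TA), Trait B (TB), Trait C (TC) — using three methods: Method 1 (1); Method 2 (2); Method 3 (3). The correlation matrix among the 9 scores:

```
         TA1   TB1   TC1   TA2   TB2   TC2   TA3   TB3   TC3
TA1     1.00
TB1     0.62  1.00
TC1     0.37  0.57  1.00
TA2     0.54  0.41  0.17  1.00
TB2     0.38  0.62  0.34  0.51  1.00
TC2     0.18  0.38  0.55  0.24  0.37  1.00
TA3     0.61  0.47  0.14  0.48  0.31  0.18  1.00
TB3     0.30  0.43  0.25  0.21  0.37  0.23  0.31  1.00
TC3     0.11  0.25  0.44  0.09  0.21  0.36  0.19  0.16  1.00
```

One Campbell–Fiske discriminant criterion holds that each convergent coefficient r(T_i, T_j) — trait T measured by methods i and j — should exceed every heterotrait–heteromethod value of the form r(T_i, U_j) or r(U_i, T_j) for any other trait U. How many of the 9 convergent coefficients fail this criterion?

1

Checking each validity diagonal entry against its comparison values:
TA (methods 1·2): 0.54 vs {0.38, 0.41, 0.18, 0.17} → pass.
TA (methods 1·3): 0.61 vs {0.30, 0.47, 0.11, 0.14} → pass.
TA (methods 2·3): 0.48 vs {0.21, 0.31, 0.09, 0.18} → pass.
TB (methods 1·2): 0.62 vs {0.41, 0.38, 0.38, 0.34} → pass.
TB (methods 1·3): 0.43 vs {0.47, 0.30, 0.25, 0.25} → fail.
TB (methods 2·3): 0.37 vs {0.31, 0.21, 0.21, 0.23} → pass.
TC (methods 1·2): 0.55 vs {0.17, 0.18, 0.34, 0.38} → pass.
TC (methods 1·3): 0.44 vs {0.14, 0.11, 0.25, 0.25} → pass.
TC (methods 2·3): 0.36 vs {0.18, 0.09, 0.23, 0.21} → pass.
1 of 9 fail.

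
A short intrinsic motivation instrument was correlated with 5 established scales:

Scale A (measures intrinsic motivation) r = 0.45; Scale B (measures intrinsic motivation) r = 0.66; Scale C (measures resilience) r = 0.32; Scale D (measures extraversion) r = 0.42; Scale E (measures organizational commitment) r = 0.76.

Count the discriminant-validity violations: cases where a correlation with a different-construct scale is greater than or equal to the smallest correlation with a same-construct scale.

Convergent (same construct = intrinsic motivation): Scale A, Scale B.
Smallest convergent = 0.45. Discriminant values: 0.32, 0.42, 0.76; count ≥ 0.45 → 1.

1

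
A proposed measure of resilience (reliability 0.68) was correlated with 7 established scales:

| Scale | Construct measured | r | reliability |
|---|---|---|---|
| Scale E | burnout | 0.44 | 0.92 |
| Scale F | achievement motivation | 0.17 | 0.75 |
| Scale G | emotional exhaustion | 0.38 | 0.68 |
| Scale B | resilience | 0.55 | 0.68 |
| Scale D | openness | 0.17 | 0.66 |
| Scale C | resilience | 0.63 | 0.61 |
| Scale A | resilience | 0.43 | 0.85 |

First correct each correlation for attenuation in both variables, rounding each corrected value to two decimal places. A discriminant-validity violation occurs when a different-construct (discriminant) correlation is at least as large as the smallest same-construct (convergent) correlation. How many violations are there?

Disattenuated r (r / √(r_scale · r_new)):
  Scale E (disc): 0.44 / √(0.92·0.68) = 0.56
  Scale F (disc): 0.17 / √(0.75·0.68) = 0.24
  Scale G (disc): 0.38 / √(0.68·0.68) = 0.56
  Scale B (conv): 0.55 / √(0.68·0.68) = 0.81
  Scale D (disc): 0.17 / √(0.66·0.68) = 0.25
  Scale C (conv): 0.63 / √(0.61·0.68) = 0.98
  Scale A (conv): 0.43 / √(0.85·0.68) = 0.57
Smallest convergent = 0.57. Discriminant values: 0.56, 0.24, 0.56, 0.25; count ≥ 0.57 → 0.

0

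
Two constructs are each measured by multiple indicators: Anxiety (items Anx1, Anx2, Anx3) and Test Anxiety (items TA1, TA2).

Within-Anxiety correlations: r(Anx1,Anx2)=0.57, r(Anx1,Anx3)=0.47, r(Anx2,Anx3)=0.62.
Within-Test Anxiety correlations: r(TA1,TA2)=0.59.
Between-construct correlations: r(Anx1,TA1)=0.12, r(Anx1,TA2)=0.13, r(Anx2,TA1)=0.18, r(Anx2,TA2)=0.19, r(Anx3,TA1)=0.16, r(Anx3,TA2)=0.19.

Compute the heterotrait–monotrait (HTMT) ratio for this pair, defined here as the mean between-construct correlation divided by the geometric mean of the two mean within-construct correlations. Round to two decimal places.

Mean heterotrait r = 0.97/6 = 0.1617.
Mean within-Anx = 1.66/3 = 0.5533; mean within-TA = 0.59/1 = 0.5900.
Geometric mean = √(0.5533 × 0.5900) = 0.5714.
HTMT = 0.1617 / 0.5714 = 0.28.

0.28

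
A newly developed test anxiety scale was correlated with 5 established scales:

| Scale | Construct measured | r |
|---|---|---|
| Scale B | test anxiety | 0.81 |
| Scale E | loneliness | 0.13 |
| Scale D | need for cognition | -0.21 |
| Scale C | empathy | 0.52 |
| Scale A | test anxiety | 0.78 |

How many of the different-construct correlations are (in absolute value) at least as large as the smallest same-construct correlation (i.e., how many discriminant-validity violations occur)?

Convergent (same construct = test anxiety): Scale B, Scale A.
Smallest convergent = 0.78. Discriminant |r|: 0.13, 0.21, 0.52; count ≥ 0.78 → 0.

0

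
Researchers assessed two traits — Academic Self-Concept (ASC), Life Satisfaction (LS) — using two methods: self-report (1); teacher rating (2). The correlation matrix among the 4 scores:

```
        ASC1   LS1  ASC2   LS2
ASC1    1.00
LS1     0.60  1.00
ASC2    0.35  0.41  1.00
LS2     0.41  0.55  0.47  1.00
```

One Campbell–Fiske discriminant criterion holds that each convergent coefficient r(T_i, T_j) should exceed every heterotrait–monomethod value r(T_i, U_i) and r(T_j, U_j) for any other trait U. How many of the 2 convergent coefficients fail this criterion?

Convergent coefficients and their comparison sets:
ASC (methods 1·2): 0.35 vs {0.60, 0.47} → fail.
LS (methods 1·2): 0.55 vs {0.60, 0.47} → fail.
2 of 2 fail.

2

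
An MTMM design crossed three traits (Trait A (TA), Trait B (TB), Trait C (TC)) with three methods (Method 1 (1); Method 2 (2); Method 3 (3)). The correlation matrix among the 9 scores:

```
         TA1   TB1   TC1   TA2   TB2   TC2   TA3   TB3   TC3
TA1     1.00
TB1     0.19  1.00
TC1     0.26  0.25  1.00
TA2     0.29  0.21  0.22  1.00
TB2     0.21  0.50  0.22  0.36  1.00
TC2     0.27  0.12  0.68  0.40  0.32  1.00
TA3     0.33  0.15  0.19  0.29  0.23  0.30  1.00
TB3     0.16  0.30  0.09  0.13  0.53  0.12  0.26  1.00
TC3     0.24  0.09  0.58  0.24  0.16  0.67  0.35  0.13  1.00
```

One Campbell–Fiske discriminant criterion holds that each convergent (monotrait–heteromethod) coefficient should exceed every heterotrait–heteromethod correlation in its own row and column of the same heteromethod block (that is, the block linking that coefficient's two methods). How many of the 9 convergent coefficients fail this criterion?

1

Each convergent coefficient versus the relevant comparison correlations:
TA (methods 1·2): 0.29 vs {0.21, 0.21, 0.27, 0.22} → pass.
TA (methods 1·3): 0.33 vs {0.16, 0.15, 0.24, 0.19} → pass.
TA (methods 2·3): 0.29 vs {0.13, 0.23, 0.24, 0.30} → fail.
TB (methods 1·2): 0.50 vs {0.21, 0.21, 0.12, 0.22} → pass.
TB (methods 1·3): 0.30 vs {0.15, 0.16, 0.09, 0.09} → pass.
TB (methods 2·3): 0.53 vs {0.23, 0.13, 0.16, 0.12} → pass.
TC (methods 1·2): 0.68 vs {0.22, 0.27, 0.22, 0.12} → pass.
TC (methods 1·3): 0.58 vs {0.19, 0.24, 0.09, 0.09} → pass.
TC (methods 2·3): 0.67 vs {0.30, 0.24, 0.12, 0.16} → pass.
1 of 9 fail.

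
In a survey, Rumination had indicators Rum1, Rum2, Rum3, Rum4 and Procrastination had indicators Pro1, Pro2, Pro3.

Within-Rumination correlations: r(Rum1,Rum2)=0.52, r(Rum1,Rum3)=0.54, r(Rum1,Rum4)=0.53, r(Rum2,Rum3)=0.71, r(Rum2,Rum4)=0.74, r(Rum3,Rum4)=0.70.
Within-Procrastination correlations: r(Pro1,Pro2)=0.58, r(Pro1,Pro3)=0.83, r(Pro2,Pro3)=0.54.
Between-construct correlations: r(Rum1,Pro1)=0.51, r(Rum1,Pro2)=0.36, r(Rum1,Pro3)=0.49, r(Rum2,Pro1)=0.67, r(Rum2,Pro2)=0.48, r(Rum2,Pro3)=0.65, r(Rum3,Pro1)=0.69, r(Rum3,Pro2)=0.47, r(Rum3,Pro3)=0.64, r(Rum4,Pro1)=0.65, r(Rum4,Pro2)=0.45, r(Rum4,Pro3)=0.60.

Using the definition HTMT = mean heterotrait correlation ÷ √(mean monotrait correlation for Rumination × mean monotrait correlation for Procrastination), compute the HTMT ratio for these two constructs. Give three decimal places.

Mean heterotrait r = 6.66/12 = 0.5550.
Mean within-Rum = 3.74/6 = 0.6233; mean within-Pro = 1.95/3 = 0.6500.
Geometric mean = √(0.6233 × 0.6500) = 0.6365.
HTMT = 0.5550 / 0.6365 = 0.872.

0.872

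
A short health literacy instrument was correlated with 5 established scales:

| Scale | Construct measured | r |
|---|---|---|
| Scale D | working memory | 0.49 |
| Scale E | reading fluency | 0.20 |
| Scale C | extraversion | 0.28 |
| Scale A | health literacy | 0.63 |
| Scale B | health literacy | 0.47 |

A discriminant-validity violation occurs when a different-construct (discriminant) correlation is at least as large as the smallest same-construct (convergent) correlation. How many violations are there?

Convergent (same construct = health literacy): Scale A, Scale B.
Smallest convergent = 0.47. Discriminant values: 0.49, 0.20, 0.28; count ≥ 0.47 → 1.

1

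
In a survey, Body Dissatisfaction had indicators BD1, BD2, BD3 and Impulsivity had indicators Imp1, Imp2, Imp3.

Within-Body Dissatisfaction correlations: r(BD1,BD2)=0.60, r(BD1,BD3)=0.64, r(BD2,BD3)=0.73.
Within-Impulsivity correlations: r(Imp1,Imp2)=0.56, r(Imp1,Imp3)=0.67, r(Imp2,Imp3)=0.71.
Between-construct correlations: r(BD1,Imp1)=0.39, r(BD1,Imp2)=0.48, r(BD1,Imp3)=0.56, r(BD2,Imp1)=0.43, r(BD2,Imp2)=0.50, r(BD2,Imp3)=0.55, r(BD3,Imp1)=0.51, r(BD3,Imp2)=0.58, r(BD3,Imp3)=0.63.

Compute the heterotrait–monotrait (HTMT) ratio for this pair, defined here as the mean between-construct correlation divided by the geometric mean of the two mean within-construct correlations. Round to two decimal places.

0.79

Between-construct mean = 4.63/9 = 0.5144.
Mean within-BD = 1.97/3 = 0.6567; mean within-Imp = 1.94/3 = 0.6467.
Geometric mean = √(0.6567 × 0.6467) = 0.6517.
HTMT = 0.5144 / 0.6517 = 0.79.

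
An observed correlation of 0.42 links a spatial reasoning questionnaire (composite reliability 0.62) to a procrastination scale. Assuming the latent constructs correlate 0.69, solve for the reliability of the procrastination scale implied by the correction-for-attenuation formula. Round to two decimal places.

r_true = r_obs / √(r_xx · r_yy) ⇒ 0.69 = 0.42 / √(0.62 · r_yy).
√(0.62 · r_yy) = 0.42 / 0.69 = 0.6087; 0.62 · r_yy = 0.3705; r_yy = 0.3705 / 0.62 ≈ 0.60.

0.60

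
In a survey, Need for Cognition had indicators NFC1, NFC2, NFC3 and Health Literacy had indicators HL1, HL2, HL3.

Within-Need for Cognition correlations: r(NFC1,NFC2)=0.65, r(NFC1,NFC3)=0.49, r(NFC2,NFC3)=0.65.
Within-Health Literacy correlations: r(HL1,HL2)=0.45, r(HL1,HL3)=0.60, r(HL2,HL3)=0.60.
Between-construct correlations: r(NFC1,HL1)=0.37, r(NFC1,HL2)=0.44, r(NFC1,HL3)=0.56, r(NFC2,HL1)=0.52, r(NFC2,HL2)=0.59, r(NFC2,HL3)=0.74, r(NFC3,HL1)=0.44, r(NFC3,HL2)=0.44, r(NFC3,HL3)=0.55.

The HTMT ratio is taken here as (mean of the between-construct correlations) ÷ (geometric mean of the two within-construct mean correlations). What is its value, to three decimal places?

Mean heterotrait r = 4.65/9 = 0.5167.
Mean within-NFC = 1.79/3 = 0.5967; mean within-HL = 1.65/3 = 0.5500.
Geometric mean = √(0.5967 × 0.5500) = 0.5729.
HTMT = 0.5167 / 0.5729 = 0.902.

0.902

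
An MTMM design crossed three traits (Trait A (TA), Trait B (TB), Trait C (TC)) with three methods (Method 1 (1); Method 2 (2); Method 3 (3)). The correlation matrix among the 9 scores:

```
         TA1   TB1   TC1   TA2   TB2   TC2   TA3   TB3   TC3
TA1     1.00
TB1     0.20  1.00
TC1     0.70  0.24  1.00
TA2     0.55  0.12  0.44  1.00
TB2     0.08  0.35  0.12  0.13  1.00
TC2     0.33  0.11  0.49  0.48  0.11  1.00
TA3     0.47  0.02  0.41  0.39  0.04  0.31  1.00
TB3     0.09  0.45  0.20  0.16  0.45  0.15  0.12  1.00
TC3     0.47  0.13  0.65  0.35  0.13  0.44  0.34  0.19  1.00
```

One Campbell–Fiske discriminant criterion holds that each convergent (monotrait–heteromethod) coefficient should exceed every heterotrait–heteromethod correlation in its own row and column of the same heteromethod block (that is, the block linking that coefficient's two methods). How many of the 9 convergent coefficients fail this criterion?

1

Each convergent coefficient versus the relevant comparison correlations:
TA (methods 1·2): 0.55 vs {0.08, 0.12, 0.33, 0.44} → pass.
TA (methods 1·3): 0.47 vs {0.09, 0.02, 0.47, 0.41} → fail.
TA (methods 2·3): 0.39 vs {0.16, 0.04, 0.35, 0.31} → pass.
TB (methods 1·2): 0.35 vs {0.12, 0.08, 0.11, 0.12} → pass.
TB (methods 1·3): 0.45 vs {0.02, 0.09, 0.13, 0.20} → pass.
TB (methods 2·3): 0.45 vs {0.04, 0.16, 0.13, 0.15} → pass.
TC (methods 1·2): 0.49 vs {0.44, 0.33, 0.12, 0.11} → pass.
TC (methods 1·3): 0.65 vs {0.41, 0.47, 0.20, 0.13} → pass.
TC (methods 2·3): 0.44 vs {0.31, 0.35, 0.15, 0.13} → pass.
1 of 9 fail.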